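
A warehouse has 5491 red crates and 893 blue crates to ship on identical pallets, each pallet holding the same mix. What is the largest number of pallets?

19

5491 = 17² · 19
893 = 19 · 47
Common: 19 = 19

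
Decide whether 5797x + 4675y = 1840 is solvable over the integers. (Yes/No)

By Bézout, 5797x + 4675y = 1840 has integer solutions iff gcd(5797, 4675) | 1840.
Euclid: 5797 = 1·4675 + 1122; 4675 = 4·1122 + 187; 1122 = 6·187 + 0. gcd = 187; 1840 mod 187 = 157. No.

No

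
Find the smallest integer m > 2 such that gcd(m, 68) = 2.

Multiples of 2 above 2: 2·2, 2·3, … . Need the cofactor coprime to 68/2 = 34.
Checking s = 2, 3, … the first with gcd(s, 34) = 1 is s = 3, giving 6.

6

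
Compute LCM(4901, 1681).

4901 = 13² · 29; 1681 = 41²
max exponents: 13² · 29 · 41² = 8238581

8238581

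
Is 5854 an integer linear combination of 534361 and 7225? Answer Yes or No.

By Bézout, 534361p + 7225q = 5854 has integer solutions iff gcd(534361, 7225) | 5854.
Euclid: 534361 = 73·7225 + 6936; 7225 = 1·6936 + 289; 6936 = 24·289 + 0. gcd = 289; 5854 mod 289 = 74. No.

No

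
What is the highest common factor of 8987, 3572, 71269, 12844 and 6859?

19

8987 = 11 · 19 · 43; 3572 = 2² · 19 · 47; 71269 = 11² · 19 · 31; 12844 = 2² · 13² · 19; 6859 = 19³
gcd takes min exponent of each prime: 19 = 19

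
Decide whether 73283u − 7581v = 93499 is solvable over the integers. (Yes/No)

Yes

By Bézout, 73283u − 7581v = 93499 has integer solutions iff gcd(73283, 7581) | 93499.
Euclid: 73283 = 9·7581 + 5054; 7581 = 1·5054 + 2527; 5054 = 2·2527 + 0. gcd = 2527; 93499 mod 2527 = 0. Yes.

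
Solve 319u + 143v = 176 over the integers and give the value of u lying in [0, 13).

1

Reduce mod 143: 319u ≡ 176 (mod 143). With g = gcd(319, 143) = 11 dividing 176, divide through: 29u ≡ 16 (mod 13).
Since gcd(29, 13) = 1, u ≡ 16·(29)⁻¹ ≡ 1 (mod 13). Smallest non-negative: 1.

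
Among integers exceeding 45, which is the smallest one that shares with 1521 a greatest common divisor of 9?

54

1521 = 9·169. Any a with gcd(a, 1521) = 9 is a multiple of 9, say 9s, with s coprime to 169.
Need s > 45/9, so s ≥ 6. First s ≥ 6 with gcd(s, 169) = 1 is s = 6. Thus a = 9·6 = 54.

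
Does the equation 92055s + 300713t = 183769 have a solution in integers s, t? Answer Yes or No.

By Bézout, 92055s + 300713t = 183769 has integer solutions iff gcd(92055, 300713) | 183769.
Euclid: 300713 = 3·92055 + 24548; 92055 = 3·24548 + 18411; 24548 = 1·18411 + 6137; 18411 = 3·6137 + 0. gcd = 6137; 183769 mod 6137 = 5796. No.

No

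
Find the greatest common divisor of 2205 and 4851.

441

Euclid: 4851 = 2·2205 + 441; 2205 = 5·441 + 0. Last nonzero remainder: 441.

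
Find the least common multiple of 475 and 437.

10925

gcd first: 475 = 1·437 + 38; 437 = 11·38 + 19; 38 = 2·19 + 0 → gcd = 19
lcm = 475·437/gcd = 207575/19 = 10925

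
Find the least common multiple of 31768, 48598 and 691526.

31768 = 2³ · 11 · 19²; 48598 = 2 · 11 · 47²; 691526 = 2 · 11 · 17 · 43²
lcm takes max exponent of each prime: 2³ · 11 · 17 · 19² · 43² · 47² = 2205826868696

2205826868696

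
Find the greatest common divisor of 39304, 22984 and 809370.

34

gcd(39304, 22984): 39304 = 1·22984 + 16320; 22984 = 1·16320 + 6664; 16320 = 2·6664 + 2992; 6664 = 2·2992 + 680; 2992 = 4·680 + 272; 680 = 2·272 + 136; 272 = 2·136 + 0 → 136
gcd(136, 809370): 809370 = 5951·136 + 34; 136 = 4·34 + 0 → 34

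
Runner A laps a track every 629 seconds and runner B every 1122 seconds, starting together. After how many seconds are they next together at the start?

gcd first: 1122 = 1·629 + 493; 629 = 1·493 + 136; 493 = 3·136 + 85; 136 = 1·85 + 51; 85 = 1·51 + 34; 51 = 1·34 + 17; 34 = 2·17 + 0 → gcd = 17
lcm = 629·1122/gcd = 705738/17 = 41514

41514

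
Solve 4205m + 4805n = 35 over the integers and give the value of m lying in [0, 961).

56

Euclid: 4805 = 1·4205 + 600; 4205 = 7·600 + 5; 600 = 120·5 + 0 → gcd = 5; 35 = 5·7.
Back-substitution yields 4205·(8) + 4805·(-7) = 5, so one solution is m = 8·7 = 56, n = -7·7 = -49.
Solutions in m differ by 4805/5 = 961; the one in [0, 961) is 56 mod 961 = 56.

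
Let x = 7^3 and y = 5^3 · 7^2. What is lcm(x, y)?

42875

max exponent per prime: 5^3 · 7^3 = 42875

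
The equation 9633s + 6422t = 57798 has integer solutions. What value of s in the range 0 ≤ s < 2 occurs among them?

Euclid: 9633 = 1·6422 + 3211; 6422 = 2·3211 + 0 → gcd = 3211; 57798 = 3211·18.
Back-substitution yields 9633·(1) + 6422·(-1) = 3211, so one solution is s = 1·18 = 18, t = -1·18 = -18.
Solutions in s differ by 6422/3211 = 2; the one in [0, 2) is 18 mod 2 = 0.

0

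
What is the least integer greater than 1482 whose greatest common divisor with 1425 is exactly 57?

1539

1425 = 57·25. Any k with gcd(k, 1425) = 57 is a multiple of 57, say 57s, with s coprime to 25.
Need s > 1482/57, so s ≥ 27. First s ≥ 27 with gcd(s, 25) = 1 is s = 27. Thus k = 57·27 = 1539.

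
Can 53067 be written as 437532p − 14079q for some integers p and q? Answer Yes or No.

Yes

By Bézout, 437532p − 14079q = 53067 has integer solutions iff gcd(437532, 14079) | 53067.
Euclid: 437532 = 31·14079 + 1083; 14079 = 13·1083 + 0. gcd = 1083; 53067 mod 1083 = 0. Yes.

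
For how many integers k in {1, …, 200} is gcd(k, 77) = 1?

77 = 7·11. Inclusion–exclusion on these primes:
200 − ⌊200/7⌋ − ⌊200/11⌋ + ⌊200/77⌋ = 156

156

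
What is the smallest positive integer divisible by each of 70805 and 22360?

316639960

70805 = 5 · 7² · 17²; 22360 = 2³ · 5 · 13 · 43
max exponents: 2³ · 5 · 7² · 13 · 17² · 43 = 316639960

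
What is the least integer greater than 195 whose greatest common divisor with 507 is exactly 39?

234

507 = 39·13. Any m with gcd(m, 507) = 39 is a multiple of 39, say 39s, with s coprime to 13.
Need s > 195/39, so s ≥ 6. First s ≥ 6 with gcd(s, 13) = 1 is s = 6. Thus m = 39·6 = 234.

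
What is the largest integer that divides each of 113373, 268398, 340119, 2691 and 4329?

gcd(113373, 268398): 268398 = 2·113373 + 41652; 113373 = 2·41652 + 30069; 41652 = 1·30069 + 11583; 30069 = 2·11583 + 6903; 11583 = 1·6903 + 4680; 6903 = 1·4680 + 2223; 4680 = 2·2223 + 234; 2223 = 9·234 + 117; 234 = 2·117 + 0 → 117
gcd(117, 340119): 340119 = 2907·117 + 0 → 117
gcd(117, 2691): 2691 = 23·117 + 0 → 117
gcd(117, 4329): 4329 = 37·117 + 0 → 117

117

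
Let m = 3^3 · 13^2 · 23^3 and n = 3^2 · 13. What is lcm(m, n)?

max exponent per prime: 3^3 · 13^2 · 23^3 = 55518021

55518021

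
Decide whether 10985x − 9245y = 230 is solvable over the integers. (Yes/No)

Yes

By Bézout, 10985x − 9245y = 230 has integer solutions iff gcd(10985, 9245) | 230.
Euclid: 10985 = 1·9245 + 1740; 9245 = 5·1740 + 545; 1740 = 3·545 + 105; 545 = 5·105 + 20; 105 = 5·20 + 5; 20 = 4·5 + 0. gcd = 5; 230 mod 5 = 0. Yes.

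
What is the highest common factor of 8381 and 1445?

Euclid: 8381 = 5·1445 + 1156; 1445 = 1·1156 + 289; 1156 = 4·289 + 0. Last nonzero remainder: 289.

289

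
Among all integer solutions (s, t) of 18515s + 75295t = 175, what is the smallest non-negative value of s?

6462

Reduce mod 75295: 18515s ≡ 175 (mod 75295). With g = gcd(18515, 75295) = 5 dividing 175, divide through: 3703s ≡ 35 (mod 15059).
Since gcd(3703, 15059) = 1, s ≡ 35·(3703)⁻¹ ≡ 6462 (mod 15059). Smallest non-negative: 6462.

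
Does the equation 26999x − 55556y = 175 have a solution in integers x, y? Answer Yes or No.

gcd(26999, 55556): 55556 = 2·26999 + 1558; 26999 = 17·1558 + 513; 1558 = 3·513 + 19; 513 = 27·19 + 0 → 19
19 does not divide 175, so a solution does not exist.

No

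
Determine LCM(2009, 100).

200900

gcd first: 2009 = 20·100 + 9; 100 = 11·9 + 1; 9 = 9·1 + 0 → gcd = 1
lcm = 2009·100/gcd = 200900/1 = 200900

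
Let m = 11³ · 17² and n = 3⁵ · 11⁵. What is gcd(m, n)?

1331

min exponent per shared prime: 11³ = 1331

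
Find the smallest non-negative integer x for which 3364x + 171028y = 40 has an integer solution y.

Reduce mod 171028: 3364x ≡ 40 (mod 171028). With g = gcd(3364, 171028) = 4 dividing 40, divide through: 841x ≡ 10 (mod 42757).
Since gcd(841, 42757) = 1, x ≡ 10·(841)⁻¹ ≡ 35741 (mod 42757). Smallest non-negative: 35741.

35741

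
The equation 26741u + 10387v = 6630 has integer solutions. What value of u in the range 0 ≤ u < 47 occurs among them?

22

Reduce mod 10387: 26741u ≡ 6630 (mod 10387). With g = gcd(26741, 10387) = 221 dividing 6630, divide through: 121u ≡ 30 (mod 47).
Since gcd(121, 47) = 1, u ≡ 30·(121)⁻¹ ≡ 22 (mod 47). Smallest non-negative: 22.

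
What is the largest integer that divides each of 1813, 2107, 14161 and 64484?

49

1813 = 7² · 37; 2107 = 7² · 43; 14161 = 7² · 17²; 64484 = 2² · 7³ · 47
gcd takes min exponent of each prime: 7² = 49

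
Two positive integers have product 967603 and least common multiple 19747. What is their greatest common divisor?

49

gcd·lcm = product, so gcd = 967603/19747 = 49.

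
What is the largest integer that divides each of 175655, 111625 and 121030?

175655 = 5 · 19 · 43²; 111625 = 5³ · 19 · 47; 121030 = 2 · 5 · 7² · 13 · 19
gcd takes min exponent of each prime: 5 · 19 = 95

95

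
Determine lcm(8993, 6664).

gcd first: 8993 = 1·6664 + 2329; 6664 = 2·2329 + 2006; 2329 = 1·2006 + 323; 2006 = 6·323 + 68; 323 = 4·68 + 51; 68 = 1·51 + 17; 51 = 3·17 + 0 → gcd = 17
lcm = 8993·6664/gcd = 59929352/17 = 3525256

3525256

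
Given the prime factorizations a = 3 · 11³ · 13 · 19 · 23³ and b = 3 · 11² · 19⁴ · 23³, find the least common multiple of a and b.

82307720543763

max exponent per prime: 3 · 11³ · 13 · 19⁴ · 23³ = 82307720543763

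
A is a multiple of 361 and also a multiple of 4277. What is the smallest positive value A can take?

gcd first: 4277 = 11·361 + 306; 361 = 1·306 + 55; 306 = 5·55 + 31; 55 = 1·31 + 24; 31 = 1·24 + 7; 24 = 3·7 + 3; 7 = 2·3 + 1; 3 = 3·1 + 0 → gcd = 1
lcm = 361·4277/gcd = 1543997/1 = 1543997

1543997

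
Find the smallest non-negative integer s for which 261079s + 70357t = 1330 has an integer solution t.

76

Reduce mod 70357: 261079s ≡ 1330 (mod 70357). With g = gcd(261079, 70357) = 133 dividing 1330, divide through: 1963s ≡ 10 (mod 529).
Since gcd(1963, 529) = 1, s ≡ 10·(1963)⁻¹ ≡ 76 (mod 529). Smallest non-negative: 76.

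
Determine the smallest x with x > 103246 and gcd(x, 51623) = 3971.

Multiples of 3971 above 103246: 3971·27, 3971·28, … . Need the cofactor coprime to 51623/3971 = 13.
Checking s = 27, 28, … the first with gcd(s, 13) = 1 is s = 27, giving 107217.

107217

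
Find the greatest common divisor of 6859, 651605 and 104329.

gcd(6859, 651605): 651605 = 95·6859 + 0 → 6859
gcd(6859, 104329): 104329 = 15·6859 + 1444; 6859 = 4·1444 + 1083; 1444 = 1·1083 + 361; 1083 = 3·361 + 0 → 361

361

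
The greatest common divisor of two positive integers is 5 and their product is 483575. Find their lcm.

gcd·lcm = product, so lcm = 483575/5 = 96715.

96715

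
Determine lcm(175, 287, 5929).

6077225

lcm(175, 287) = 175·287/gcd = 50225/7 = 7175
lcm(7175, 5929) = 7175·5929/gcd = 42540575/7 = 6077225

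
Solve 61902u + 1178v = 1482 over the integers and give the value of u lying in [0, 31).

26

gcd(61902, 1178) = 38 (Euclid: 61902 = 52·1178 + 646; 1178 = 1·646 + 532; 646 = 1·532 + 114; 532 = 4·114 + 76; 114 = 1·76 + 38; 76 = 2·38 + 0), and 38 | 1482.
Extended Euclid: 61902·(11) + 1178·(-578) = 38. Scale by 39: u₀ = 429.
General solution u = u₀ + 31t; reducing mod 31 gives u = 26 (and v = -1365).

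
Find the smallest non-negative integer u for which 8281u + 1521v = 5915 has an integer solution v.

2

Reduce mod 1521: 8281u ≡ 5915 (mod 1521). With g = gcd(8281, 1521) = 169 dividing 5915, divide through: 49u ≡ 35 (mod 9).
Since gcd(49, 9) = 1, u ≡ 35·(49)⁻¹ ≡ 2 (mod 9). Smallest non-negative: 2.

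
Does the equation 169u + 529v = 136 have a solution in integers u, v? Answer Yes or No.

Yes

By Bézout, 169u + 529v = 136 has integer solutions iff gcd(169, 529) | 136.
Euclid: 529 = 3·169 + 22; 169 = 7·22 + 15; 22 = 1·15 + 7; 15 = 2·7 + 1; 7 = 7·1 + 0. gcd = 1; 136 mod 1 = 0. Yes.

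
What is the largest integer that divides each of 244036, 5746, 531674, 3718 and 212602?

338

gcd(244036, 5746): 244036 = 42·5746 + 2704; 5746 = 2·2704 + 338; 2704 = 8·338 + 0 → 338
gcd(338, 531674): 531674 = 1573·338 + 0 → 338
gcd(338, 3718): 3718 = 11·338 + 0 → 338
gcd(338, 212602): 212602 = 629·338 + 0 → 338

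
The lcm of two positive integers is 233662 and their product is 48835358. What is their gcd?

From gcd × lcm = uv: gcd = 48835358 / 233662 = 209.

209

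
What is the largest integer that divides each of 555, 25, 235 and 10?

gcd(555, 25): 555 = 22·25 + 5; 25 = 5·5 + 0 → 5
gcd(5, 235): 235 = 47·5 + 0 → 5
gcd(5, 10): 10 = 2·5 + 0 → 5

5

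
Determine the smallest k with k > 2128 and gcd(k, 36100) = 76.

gcd(k, 36100) = 76 forces 76 | k; write k = 76s. Then gcd(76s, 76·475) = 76·gcd(s, 475), so need gcd(s, 475) = 1.
76s > 2128 gives s ≥ 29. The least s ≥ 29 coprime to 475 is 29, so k = 76·29 = 2204.

2204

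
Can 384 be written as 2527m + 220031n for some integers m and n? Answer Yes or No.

gcd(2527, 220031): 220031 = 87·2527 + 182; 2527 = 13·182 + 161; 182 = 1·161 + 21; 161 = 7·21 + 14; 21 = 1·14 + 7; 14 = 2·7 + 0 → 7
7 does not divide 384, so a solution does not exist.

No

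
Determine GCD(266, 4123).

Euclid: 4123 = 15·266 + 133; 266 = 2·133 + 0. Last nonzero remainder: 133.

133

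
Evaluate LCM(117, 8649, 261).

3260673

117 = 3² · 13; 8649 = 3² · 31²; 261 = 3² · 29
lcm takes max exponent of each prime: 3² · 13 · 29 · 31² = 3260673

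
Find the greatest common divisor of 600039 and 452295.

171

Euclid: 600039 = 1·452295 + 147744; 452295 = 3·147744 + 9063; 147744 = 16·9063 + 2736; 9063 = 3·2736 + 855; 2736 = 3·855 + 171; 855 = 5·171 + 0. Last nonzero remainder: 171.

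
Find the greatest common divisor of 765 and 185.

765 = 3² · 5 · 17
185 = 5 · 37
Common: 5 = 5

5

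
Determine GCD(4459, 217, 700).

7

gcd(4459, 217): 4459 = 20·217 + 119; 217 = 1·119 + 98; 119 = 1·98 + 21; 98 = 4·21 + 14; 21 = 1·14 + 7; 14 = 2·7 + 0 → 7
gcd(7, 700): 700 = 100·7 + 0 → 7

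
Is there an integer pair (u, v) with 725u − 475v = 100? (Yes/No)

Yes

By Bézout, 725u − 475v = 100 has integer solutions iff gcd(725, 475) | 100.
Euclid: 725 = 1·475 + 250; 475 = 1·250 + 225; 250 = 1·225 + 25; 225 = 9·25 + 0. gcd = 25; 100 mod 25 = 0. Yes.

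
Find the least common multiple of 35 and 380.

2660

gcd first: 380 = 10·35 + 30; 35 = 1·30 + 5; 30 = 6·5 + 0 → gcd = 5
lcm = 35·380/gcd = 13300/5 = 2660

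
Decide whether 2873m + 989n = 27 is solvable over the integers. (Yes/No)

Yes

By Bézout, 2873m + 989n = 27 has integer solutions iff gcd(2873, 989) | 27.
Euclid: 2873 = 2·989 + 895; 989 = 1·895 + 94; 895 = 9·94 + 49; 94 = 1·49 + 45; 49 = 1·45 + 4; 45 = 11·4 + 1; 4 = 4·1 + 0. gcd = 1; 27 mod 1 = 0. Yes.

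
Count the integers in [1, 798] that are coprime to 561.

456

561 = 3·11·17. Inclusion–exclusion on these primes:
798 − ⌊798/3⌋ − ⌊798/11⌋ − ⌊798/17⌋ + ⌊798/33⌋ + ⌊798/51⌋ + ⌊798/187⌋ − ⌊798/561⌋ = 456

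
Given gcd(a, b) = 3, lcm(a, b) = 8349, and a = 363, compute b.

69

a·b = gcd·lcm = 3·8349 = 25047, so b = 25047/363 = 69.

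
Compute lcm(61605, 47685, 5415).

61605 = 3² · 5 · 37²; 47685 = 3 · 5 · 11 · 17²; 5415 = 3 · 5 · 19²
lcm takes max exponent of each prime: 3² · 5 · 11 · 17² · 19² · 37² = 70699068495

70699068495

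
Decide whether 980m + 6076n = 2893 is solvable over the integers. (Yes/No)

gcd(980, 6076): 6076 = 6·980 + 196; 980 = 5·196 + 0 → 196
196 does not divide 2893, so a solution does not exist.

No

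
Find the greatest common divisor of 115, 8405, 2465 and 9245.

115 = 5 · 23; 8405 = 5 · 41²; 2465 = 5 · 17 · 29; 9245 = 5 · 43²
gcd takes min exponent of each prime: 5 = 5

5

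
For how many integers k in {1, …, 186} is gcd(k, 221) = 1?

162

221 = 13·17. Inclusion–exclusion on these primes:
186 − ⌊186/13⌋ − ⌊186/17⌋ + ⌊186/221⌋ = 162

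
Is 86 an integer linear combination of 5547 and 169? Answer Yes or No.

gcd(5547, 169): 5547 = 32·169 + 139; 169 = 1·139 + 30; 139 = 4·30 + 19; 30 = 1·19 + 11; 19 = 1·11 + 8; 11 = 1·8 + 3; 8 = 2·3 + 2; 3 = 1·2 + 1; 2 = 2·1 + 0 → 1
1 divides 86, so a solution exists.

Yes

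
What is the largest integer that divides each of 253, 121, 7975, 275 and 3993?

253 = 11 · 23; 121 = 11²; 7975 = 5² · 11 · 29; 275 = 5² · 11; 3993 = 3 · 11³
gcd takes min exponent of each prime: 11 = 11

11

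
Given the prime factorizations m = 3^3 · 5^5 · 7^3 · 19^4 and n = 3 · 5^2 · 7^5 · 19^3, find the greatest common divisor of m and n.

min exponent per shared prime: 3 · 5^2 · 7^3 · 19^3 = 176447775

176447775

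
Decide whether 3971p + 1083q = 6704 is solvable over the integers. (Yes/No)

No

gcd(3971, 1083): 3971 = 3·1083 + 722; 1083 = 1·722 + 361; 722 = 2·361 + 0 → 361
361 does not divide 6704, so a solution does not exist.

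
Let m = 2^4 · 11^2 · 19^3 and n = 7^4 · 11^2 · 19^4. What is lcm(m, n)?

max exponent per prime: 2^4 · 7^4 · 11^2 · 19^4 = 605775795856

605775795856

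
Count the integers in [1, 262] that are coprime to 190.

Prime factors of 190: 2, 5, 19. Count integers ≤ 262 divisible by none of them.
By inclusion–exclusion: 262 − ⌊262/2⌋ − ⌊262/5⌋ − ⌊262/19⌋ + ⌊262/10⌋ + ⌊262/38⌋ + ⌊262/95⌋ − ⌊262/190⌋ = 99.

99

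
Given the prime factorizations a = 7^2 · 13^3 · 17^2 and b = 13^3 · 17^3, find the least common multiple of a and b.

528899189

max exponent per prime: 7^2 · 13^3 · 17^3 = 528899189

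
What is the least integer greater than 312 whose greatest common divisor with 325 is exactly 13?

338

325 = 13·25. Any t with gcd(t, 325) = 13 is a multiple of 13, say 13s, with s coprime to 25.
Need s > 312/13, so s ≥ 25. First s ≥ 25 with gcd(s, 25) = 1 is s = 26. Thus t = 13·26 = 338.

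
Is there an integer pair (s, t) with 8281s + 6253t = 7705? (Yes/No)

By Bézout, 8281s + 6253t = 7705 has integer solutions iff gcd(8281, 6253) | 7705.
Euclid: 8281 = 1·6253 + 2028; 6253 = 3·2028 + 169; 2028 = 12·169 + 0. gcd = 169; 7705 mod 169 = 100. No.

No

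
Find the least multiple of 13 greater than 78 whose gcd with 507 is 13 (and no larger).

91

507 = 13·39. Any x with gcd(x, 507) = 13 is a multiple of 13, say 13s, with s coprime to 39.
Need s > 78/13, so s ≥ 7. First s ≥ 7 with gcd(s, 39) = 1 is s = 7. Thus x = 13·7 = 91.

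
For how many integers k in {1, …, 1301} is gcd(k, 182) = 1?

515

Prime factors of 182: 2, 7, 13. Count integers ≤ 1301 divisible by none of them.
By inclusion–exclusion: 1301 − ⌊1301/2⌋ − ⌊1301/7⌋ − ⌊1301/13⌋ + ⌊1301/14⌋ + ⌊1301/26⌋ + ⌊1301/91⌋ − ⌊1301/182⌋ = 515.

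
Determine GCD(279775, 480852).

361

Euclid: 480852 = 1·279775 + 201077; 279775 = 1·201077 + 78698; 201077 = 2·78698 + 43681; 78698 = 1·43681 + 35017; 43681 = 1·35017 + 8664; 35017 = 4·8664 + 361; 8664 = 24·361 + 0. Last nonzero remainder: 361.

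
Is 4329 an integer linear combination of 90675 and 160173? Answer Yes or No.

By Bézout, 90675m − 160173n = 4329 has integer solutions iff gcd(90675, 160173) | 4329.
Euclid: 160173 = 1·90675 + 69498; 90675 = 1·69498 + 21177; 69498 = 3·21177 + 5967; 21177 = 3·5967 + 3276; 5967 = 1·3276 + 2691; 3276 = 1·2691 + 585; 2691 = 4·585 + 351; 585 = 1·351 + 234; 351 = 1·234 + 117; 234 = 2·117 + 0. gcd = 117; 4329 mod 117 = 0. Yes.

Yes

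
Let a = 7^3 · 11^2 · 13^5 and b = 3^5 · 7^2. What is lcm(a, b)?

3744574931097

max exponent per prime: 3^5 · 7^3 · 11^2 · 13^5 = 3744574931097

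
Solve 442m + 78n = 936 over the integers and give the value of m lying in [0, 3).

0

Reduce mod 78: 442m ≡ 936 (mod 78). With g = gcd(442, 78) = 26 dividing 936, divide through: 17m ≡ 36 (mod 3).
Since gcd(17, 3) = 1, m ≡ 36·(17)⁻¹ ≡ 0 (mod 3). Smallest non-negative: 0.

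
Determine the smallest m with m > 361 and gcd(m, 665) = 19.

418

665 = 19·35. Any m with gcd(m, 665) = 19 is a multiple of 19, say 19s, with s coprime to 35.
Need s > 361/19, so s ≥ 20. First s ≥ 20 with gcd(s, 35) = 1 is s = 22. Thus m = 19·22 = 418.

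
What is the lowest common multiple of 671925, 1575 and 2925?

671925 = 3 · 5² · 17² · 31; 1575 = 3² · 5² · 7; 2925 = 3² · 5² · 13
lcm takes max exponent of each prime: 3² · 5² · 7 · 13 · 17² · 31 = 183435525

183435525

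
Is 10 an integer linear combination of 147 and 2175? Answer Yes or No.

By Bézout, 147p + 2175q = 10 has integer solutions iff gcd(147, 2175) | 10.
Euclid: 2175 = 14·147 + 117; 147 = 1·117 + 30; 117 = 3·30 + 27; 30 = 1·27 + 3; 27 = 9·3 + 0. gcd = 3; 10 mod 3 = 1. No.

No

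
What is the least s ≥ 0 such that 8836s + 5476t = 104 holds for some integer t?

Euclid: 8836 = 1·5476 + 3360; 5476 = 1·3360 + 2116; 3360 = 1·2116 + 1244; 2116 = 1·1244 + 872; 1244 = 1·872 + 372; 872 = 2·372 + 128; 372 = 2·128 + 116; 128 = 1·116 + 12; 116 = 9·12 + 8; 12 = 1·8 + 4; 8 = 2·4 + 0 → gcd = 4; 104 = 4·26.
Back-substitution yields 8836·(-471) + 5476·(760) = 4, so one solution is s = -471·26 = -12246, t = 760·26 = 19760.
Solutions in s differ by 5476/4 = 1369; the one in [0, 1369) is -12246 mod 1369 = 75.

75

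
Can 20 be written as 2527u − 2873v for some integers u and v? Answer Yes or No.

Yes

gcd(2527, 2873): 2873 = 1·2527 + 346; 2527 = 7·346 + 105; 346 = 3·105 + 31; 105 = 3·31 + 12; 31 = 2·12 + 7; 12 = 1·7 + 5; 7 = 1·5 + 2; 5 = 2·2 + 1; 2 = 2·1 + 0 → 1
1 divides 20, so a solution exists.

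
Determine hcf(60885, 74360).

Euclid: 74360 = 1·60885 + 13475; 60885 = 4·13475 + 6985; 13475 = 1·6985 + 6490; 6985 = 1·6490 + 495; 6490 = 13·495 + 55; 495 = 9·55 + 0. Last nonzero remainder: 55.

55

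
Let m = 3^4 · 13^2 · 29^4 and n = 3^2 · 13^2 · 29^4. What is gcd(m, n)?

1075774401

min exponent per shared prime: 3^2 · 13^2 · 29^4 = 1075774401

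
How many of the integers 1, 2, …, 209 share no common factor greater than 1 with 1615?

149

Prime factors of 1615: 5, 17, 19. Count integers ≤ 209 divisible by none of them.
By inclusion–exclusion: 209 − ⌊209/5⌋ − ⌊209/17⌋ − ⌊209/19⌋ + ⌊209/85⌋ + ⌊209/95⌋ + ⌊209/323⌋ − ⌊209/1615⌋ = 149.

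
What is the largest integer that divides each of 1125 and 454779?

9

Euclid: 454779 = 404·1125 + 279; 1125 = 4·279 + 9; 279 = 31·9 + 0. Last nonzero remainder: 9.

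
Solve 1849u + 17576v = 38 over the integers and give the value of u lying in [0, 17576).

gcd(1849, 17576) = 1 (Euclid: 17576 = 9·1849 + 935; 1849 = 1·935 + 914; 935 = 1·914 + 21; 914 = 43·21 + 11; 21 = 1·11 + 10; 11 = 1·10 + 1; 10 = 10·1 + 0), and 1 | 38.
Extended Euclid: 1849·(1673) + 17576·(-176) = 1. Scale by 38: u₀ = 63574.
General solution u = u₀ + 17576t; reducing mod 17576 gives u = 10846 (and v = -1141).

10846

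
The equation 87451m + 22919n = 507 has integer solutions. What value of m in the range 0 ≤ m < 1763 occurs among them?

gcd(87451, 22919) = 13 (Euclid: 87451 = 3·22919 + 18694; 22919 = 1·18694 + 4225; 18694 = 4·4225 + 1794; 4225 = 2·1794 + 637; 1794 = 2·637 + 520; 637 = 1·520 + 117; 520 = 4·117 + 52; 117 = 2·52 + 13; 52 = 4·13 + 0), and 13 | 507.
Extended Euclid: 87451·(-396) + 22919·(1511) = 13. Scale by 39: m₀ = -15444.
General solution m = m₀ + 1763t; reducing mod 1763 gives m = 423 (and n = -1614).

423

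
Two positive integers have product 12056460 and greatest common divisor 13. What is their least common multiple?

gcd·lcm = product, so lcm = 12056460/13 = 927420.

927420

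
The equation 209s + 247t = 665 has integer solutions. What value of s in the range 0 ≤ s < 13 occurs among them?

2

Reduce mod 247: 209s ≡ 665 (mod 247). With g = gcd(209, 247) = 19 dividing 665, divide through: 11s ≡ 35 (mod 13).
Since gcd(11, 13) = 1, s ≡ 35·(11)⁻¹ ≡ 2 (mod 13). Smallest non-negative: 2.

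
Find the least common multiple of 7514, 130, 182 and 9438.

95465370

lcm(7514, 130) = 7514·130/gcd = 976820/26 = 37570
lcm(37570, 182) = 37570·182/gcd = 6837740/26 = 262990
lcm(262990, 9438) = 262990·9438/gcd = 2482099620/26 = 95465370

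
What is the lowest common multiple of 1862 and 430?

400330

gcd first: 1862 = 4·430 + 142; 430 = 3·142 + 4; 142 = 35·4 + 2; 4 = 2·2 + 0 → gcd = 2
lcm = 1862·430/gcd = 800660/2 = 400330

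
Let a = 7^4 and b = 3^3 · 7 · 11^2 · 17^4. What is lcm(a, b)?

max exponent per prime: 3^3 · 7^4 · 11^2 · 17^4 = 655144319907

655144319907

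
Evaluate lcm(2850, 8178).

gcd first: 8178 = 2·2850 + 2478; 2850 = 1·2478 + 372; 2478 = 6·372 + 246; 372 = 1·246 + 126; 246 = 1·126 + 120; 126 = 1·120 + 6; 120 = 20·6 + 0 → gcd = 6
lcm = 2850·8178/gcd = 23307300/6 = 3884550

3884550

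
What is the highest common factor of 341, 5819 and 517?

gcd(341, 5819): 5819 = 17·341 + 22; 341 = 15·22 + 11; 22 = 2·11 + 0 → 11
gcd(11, 517): 517 = 47·11 + 0 → 11

11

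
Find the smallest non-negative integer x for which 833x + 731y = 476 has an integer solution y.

Euclid: 833 = 1·731 + 102; 731 = 7·102 + 17; 102 = 6·17 + 0 → gcd = 17; 476 = 17·28.
Back-substitution yields 833·(-7) + 731·(8) = 17, so one solution is x = -7·28 = -196, y = 8·28 = 224.
Solutions in x differ by 731/17 = 43; the one in [0, 43) is -196 mod 43 = 19.

19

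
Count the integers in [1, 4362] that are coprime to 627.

627 = 3·11·19. Inclusion–exclusion on these primes:
4362 − ⌊4362/3⌋ − ⌊4362/11⌋ − ⌊4362/19⌋ + ⌊4362/33⌋ + ⌊4362/57⌋ + ⌊4362/209⌋ − ⌊4362/627⌋ = 2505

2505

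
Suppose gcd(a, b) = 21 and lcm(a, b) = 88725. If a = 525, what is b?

Using ab = gcd(a,b)·lcm(a,b) = 21·88725 = 1863225, we get b = 1863225/525 = 3549.

3549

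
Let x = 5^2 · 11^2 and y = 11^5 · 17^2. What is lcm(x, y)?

max exponent per prime: 5^2 · 11^5 · 17^2 = 1163593475

1163593475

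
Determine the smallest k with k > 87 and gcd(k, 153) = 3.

gcd(k, 153) = 3 forces 3 | k; write k = 3s. Then gcd(3s, 3·51) = 3·gcd(s, 51), so need gcd(s, 51) = 1.
3s > 87 gives s ≥ 30. The least s ≥ 30 coprime to 51 is 31, so k = 3·31 = 93.

93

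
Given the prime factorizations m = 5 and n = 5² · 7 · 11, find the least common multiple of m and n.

max exponent per prime: 5² · 7 · 11 = 1925

1925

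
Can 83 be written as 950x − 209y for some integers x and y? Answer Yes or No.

By Bézout, 950x − 209y = 83 has integer solutions iff gcd(950, 209) | 83.
Euclid: 950 = 4·209 + 114; 209 = 1·114 + 95; 114 = 1·95 + 19; 95 = 5·19 + 0. gcd = 19; 83 mod 19 = 7. No.

No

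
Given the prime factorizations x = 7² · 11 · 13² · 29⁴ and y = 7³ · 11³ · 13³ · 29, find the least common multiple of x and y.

709404965550281

max exponent per prime: 7³ · 11³ · 13³ · 29⁴ = 709404965550281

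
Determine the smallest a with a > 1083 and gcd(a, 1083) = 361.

1444

gcd(a, 1083) = 361 forces 361 | a; write a = 361s. Then gcd(361s, 361·3) = 361·gcd(s, 3), so need gcd(s, 3) = 1.
361s > 1083 gives s ≥ 4. The least s ≥ 4 coprime to 3 is 4, so a = 361·4 = 1444.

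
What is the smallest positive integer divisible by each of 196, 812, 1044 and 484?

6189876

196 = 2² · 7²; 812 = 2² · 7 · 29; 1044 = 2² · 3² · 29; 484 = 2² · 11²
lcm takes max exponent of each prime: 2² · 3² · 7² · 11² · 29 = 6189876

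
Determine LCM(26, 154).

2002

gcd first: 154 = 5·26 + 24; 26 = 1·24 + 2; 24 = 12·2 + 0 → gcd = 2
lcm = 26·154/gcd = 4004/2 = 2002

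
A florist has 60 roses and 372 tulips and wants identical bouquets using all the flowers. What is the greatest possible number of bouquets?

12

60 = 2² · 3 · 5
372 = 2² · 3 · 31
Common: 2² · 3 = 12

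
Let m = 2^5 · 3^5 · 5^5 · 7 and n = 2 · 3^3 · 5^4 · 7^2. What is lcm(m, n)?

max exponent per prime: 2^5 · 3^5 · 5^5 · 7^2 = 1190700000

1190700000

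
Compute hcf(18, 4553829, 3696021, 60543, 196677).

gcd(18, 4553829): 4553829 = 252990·18 + 9; 18 = 2·9 + 0 → 9
gcd(9, 3696021): 3696021 = 410669·9 + 0 → 9
gcd(9, 60543): 60543 = 6727·9 + 0 → 9
gcd(9, 196677): 196677 = 21853·9 + 0 → 9

9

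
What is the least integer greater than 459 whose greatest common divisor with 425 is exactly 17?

Multiples of 17 above 459: 17·28, 17·29, … . Need the cofactor coprime to 425/17 = 25.
Checking s = 28, 29, … the first with gcd(s, 25) = 1 is s = 28, giving 476.

476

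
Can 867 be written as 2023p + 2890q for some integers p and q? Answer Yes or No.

Yes

gcd(2023, 2890): 2890 = 1·2023 + 867; 2023 = 2·867 + 289; 867 = 3·289 + 0 → 289
289 divides 867, so a solution exists.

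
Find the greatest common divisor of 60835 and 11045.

Euclid: 60835 = 5·11045 + 5610; 11045 = 1·5610 + 5435; 5610 = 1·5435 + 175; 5435 = 31·175 + 10; 175 = 17·10 + 5; 10 = 2·5 + 0. Last nonzero remainder: 5.

5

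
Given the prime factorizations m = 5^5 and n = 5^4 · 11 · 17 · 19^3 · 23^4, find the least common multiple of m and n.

max exponent per prime: 5^5 · 11 · 17 · 19^3 · 23^4 = 1121666566728125

1121666566728125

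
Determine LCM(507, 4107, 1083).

250563963

507 = 3 · 13²; 4107 = 3 · 37²; 1083 = 3 · 19²
lcm takes max exponent of each prime: 3 · 13² · 19² · 37² = 250563963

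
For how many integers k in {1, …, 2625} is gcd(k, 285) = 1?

1326

Prime factors of 285: 3, 5, 19. Count integers ≤ 2625 divisible by none of them.
By inclusion–exclusion: 2625 − ⌊2625/3⌋ − ⌊2625/5⌋ − ⌊2625/19⌋ + ⌊2625/15⌋ + ⌊2625/57⌋ + ⌊2625/95⌋ − ⌊2625/285⌋ = 1326.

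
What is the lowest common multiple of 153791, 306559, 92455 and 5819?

14993400630505

lcm(153791, 306559) = 153791·306559/gcd = 47146015169/341 = 138258109
lcm(138258109, 92455) = 138258109·92455/gcd = 12782653467595/451 = 28342912345
lcm(28342912345, 5819) = 28342912345·5819/gcd = 164927406935555/11 = 14993400630505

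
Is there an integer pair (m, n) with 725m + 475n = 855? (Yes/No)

No

By Bézout, 725m + 475n = 855 has integer solutions iff gcd(725, 475) | 855.
Euclid: 725 = 1·475 + 250; 475 = 1·250 + 225; 250 = 1·225 + 25; 225 = 9·25 + 0. gcd = 25; 855 mod 25 = 5. No.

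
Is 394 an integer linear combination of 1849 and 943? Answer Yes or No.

gcd(1849, 943): 1849 = 1·943 + 906; 943 = 1·906 + 37; 906 = 24·37 + 18; 37 = 2·18 + 1; 18 = 18·1 + 0 → 1
1 divides 394, so a solution exists.

Yes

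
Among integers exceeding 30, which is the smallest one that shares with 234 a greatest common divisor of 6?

234 = 6·39. Any t with gcd(t, 234) = 6 is a multiple of 6, say 6s, with s coprime to 39.
Need s > 30/6, so s ≥ 6. First s ≥ 6 with gcd(s, 39) = 1 is s = 7. Thus t = 6·7 = 42.

42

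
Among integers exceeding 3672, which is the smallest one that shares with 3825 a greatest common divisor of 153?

gcd(x, 3825) = 153 forces 153 | x; write x = 153s. Then gcd(153s, 153·25) = 153·gcd(s, 25), so need gcd(s, 25) = 1.
153s > 3672 gives s ≥ 25. The least s ≥ 25 coprime to 25 is 26, so x = 153·26 = 3978.

3978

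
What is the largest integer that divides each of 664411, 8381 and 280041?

gcd(664411, 8381): 664411 = 79·8381 + 2312; 8381 = 3·2312 + 1445; 2312 = 1·1445 + 867; 1445 = 1·867 + 578; 867 = 1·578 + 289; 578 = 2·289 + 0 → 289
gcd(289, 280041): 280041 = 969·289 + 0 → 289

289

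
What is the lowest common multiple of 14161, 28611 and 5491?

26636841

lcm(14161, 28611) = 14161·28611/gcd = 405160371/289 = 1401939
lcm(1401939, 5491) = 1401939·5491/gcd = 7698047049/289 = 26636841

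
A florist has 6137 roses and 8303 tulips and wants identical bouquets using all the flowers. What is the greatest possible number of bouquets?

6137 = 17 · 19²
8303 = 19² · 23
Common: 19² = 361

361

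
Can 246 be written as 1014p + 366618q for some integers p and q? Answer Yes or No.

Yes

By Bézout, 1014p + 366618q = 246 has integer solutions iff gcd(1014, 366618) | 246.
Euclid: 366618 = 361·1014 + 564; 1014 = 1·564 + 450; 564 = 1·450 + 114; 450 = 3·114 + 108; 114 = 1·108 + 6; 108 = 18·6 + 0. gcd = 6; 246 mod 6 = 0. Yes.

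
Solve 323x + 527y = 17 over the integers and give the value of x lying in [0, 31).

Euclid: 527 = 1·323 + 204; 323 = 1·204 + 119; 204 = 1·119 + 85; 119 = 1·85 + 34; 85 = 2·34 + 17; 34 = 2·17 + 0 → gcd = 17; 17 = 17·1.
Back-substitution yields 323·(-13) + 527·(8) = 17, so one solution is x = -13·1 = -13, y = 8·1 = 8.
Solutions in x differ by 527/17 = 31; the one in [0, 31) is -13 mod 31 = 18.

18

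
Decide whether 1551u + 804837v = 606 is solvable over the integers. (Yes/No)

By Bézout, 1551u + 804837v = 606 has integer solutions iff gcd(1551, 804837) | 606.
Euclid: 804837 = 518·1551 + 1419; 1551 = 1·1419 + 132; 1419 = 10·132 + 99; 132 = 1·99 + 33; 99 = 3·33 + 0. gcd = 33; 606 mod 33 = 12. No.

No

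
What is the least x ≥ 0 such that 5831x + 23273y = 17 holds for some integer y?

Reduce mod 23273: 5831x ≡ 17 (mod 23273). With g = gcd(5831, 23273) = 17 dividing 17, divide through: 343x ≡ 1 (mod 1369).
Since gcd(343, 1369) = 1, x ≡ 1·(343)⁻¹ ≡ 914 (mod 1369). Smallest non-negative: 914.

914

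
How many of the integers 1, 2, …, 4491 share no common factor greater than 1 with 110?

110 = 2·5·11. Inclusion–exclusion on these primes:
4491 − ⌊4491/2⌋ − ⌊4491/5⌋ − ⌊4491/11⌋ + ⌊4491/10⌋ + ⌊4491/22⌋ + ⌊4491/55⌋ − ⌊4491/110⌋ = 1634

1634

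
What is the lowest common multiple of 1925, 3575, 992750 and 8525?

1925 = 5² · 7 · 11; 3575 = 5² · 11 · 13; 992750 = 2 · 5³ · 11 · 19²; 8525 = 5² · 11 · 31
lcm takes max exponent of each prime: 2 · 5³ · 7 · 11 · 13 · 19² · 31 = 2800547750

2800547750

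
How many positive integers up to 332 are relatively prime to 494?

145

494 = 2·13·19. Inclusion–exclusion on these primes:
332 − ⌊332/2⌋ − ⌊332/13⌋ − ⌊332/19⌋ + ⌊332/26⌋ + ⌊332/38⌋ + ⌊332/247⌋ − ⌊332/494⌋ = 145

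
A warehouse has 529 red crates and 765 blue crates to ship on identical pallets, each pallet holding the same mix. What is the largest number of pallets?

1

529 = 23²
765 = 3² · 5 · 17
Common: 1 = 1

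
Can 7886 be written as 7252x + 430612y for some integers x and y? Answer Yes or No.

gcd(7252, 430612): 430612 = 59·7252 + 2744; 7252 = 2·2744 + 1764; 2744 = 1·1764 + 980; 1764 = 1·980 + 784; 980 = 1·784 + 196; 784 = 4·196 + 0 → 196
196 does not divide 7886, so a solution does not exist.

No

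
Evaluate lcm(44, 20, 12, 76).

12540

lcm(44, 20) = 44·20/gcd = 880/4 = 220
lcm(220, 12) = 220·12/gcd = 2640/4 = 660
lcm(660, 76) = 660·76/gcd = 50160/4 = 12540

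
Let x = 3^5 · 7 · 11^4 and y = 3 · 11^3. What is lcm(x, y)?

24904341

max exponent per prime: 3^5 · 7 · 11^4 = 24904341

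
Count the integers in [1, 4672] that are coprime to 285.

Prime factors of 285: 3, 5, 19. Count integers ≤ 4672 divisible by none of them.
By inclusion–exclusion: 4672 − ⌊4672/3⌋ − ⌊4672/5⌋ − ⌊4672/19⌋ + ⌊4672/15⌋ + ⌊4672/57⌋ + ⌊4672/95⌋ − ⌊4672/285⌋ = 2361.

2361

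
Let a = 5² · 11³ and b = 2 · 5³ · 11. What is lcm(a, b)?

332750

max exponent per prime: 2 · 5³ · 11³ = 332750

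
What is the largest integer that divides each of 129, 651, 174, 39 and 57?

3

129 = 3 · 43; 651 = 3 · 7 · 31; 174 = 2 · 3 · 29; 39 = 3 · 13; 57 = 3 · 19
gcd takes min exponent of each prime: 3 = 3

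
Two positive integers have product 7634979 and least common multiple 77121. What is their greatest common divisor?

99

From gcd × lcm = mn: gcd = 7634979 / 77121 = 99.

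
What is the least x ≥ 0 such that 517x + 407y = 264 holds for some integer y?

gcd(517, 407) = 11 (Euclid: 517 = 1·407 + 110; 407 = 3·110 + 77; 110 = 1·77 + 33; 77 = 2·33 + 11; 33 = 3·11 + 0), and 11 | 264.
Extended Euclid: 517·(-11) + 407·(14) = 11. Scale by 24: x₀ = -264.
General solution x = x₀ + 37t; reducing mod 37 gives x = 32 (and y = -40).

32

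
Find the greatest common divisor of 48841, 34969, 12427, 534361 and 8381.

gcd(48841, 34969): 48841 = 1·34969 + 13872; 34969 = 2·13872 + 7225; 13872 = 1·7225 + 6647; 7225 = 1·6647 + 578; 6647 = 11·578 + 289; 578 = 2·289 + 0 → 289
gcd(289, 12427): 12427 = 43·289 + 0 → 289
gcd(289, 534361): 534361 = 1849·289 + 0 → 289
gcd(289, 8381): 8381 = 29·289 + 0 → 289

289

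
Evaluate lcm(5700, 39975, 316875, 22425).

5700 = 2² · 3 · 5² · 19; 39975 = 3 · 5² · 13 · 41; 316875 = 3 · 5⁴ · 13²; 22425 = 3 · 5² · 13 · 23
lcm takes max exponent of each prime: 2² · 3 · 5⁴ · 13² · 19 · 23 · 41 = 22709797500

22709797500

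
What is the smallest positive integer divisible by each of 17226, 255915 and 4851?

17226 = 2 · 3³ · 11 · 29; 255915 = 3² · 5 · 11² · 47; 4851 = 3² · 7² · 11
lcm takes max exponent of each prime: 2 · 3³ · 5 · 7² · 11² · 29 · 47 = 2181931290

2181931290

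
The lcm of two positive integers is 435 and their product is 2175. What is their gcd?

gcd·lcm = product, so gcd = 2175/435 = 5.

5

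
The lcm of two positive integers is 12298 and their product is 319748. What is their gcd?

26

gcd·lcm = product, so gcd = 319748/12298 = 26.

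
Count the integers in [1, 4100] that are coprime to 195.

Prime factors of 195: 3, 5, 13. Count integers ≤ 4100 divisible by none of them.
By inclusion–exclusion: 4100 − ⌊4100/3⌋ − ⌊4100/5⌋ − ⌊4100/13⌋ + ⌊4100/15⌋ + ⌊4100/39⌋ + ⌊4100/65⌋ − ⌊4100/195⌋ = 2019.

2019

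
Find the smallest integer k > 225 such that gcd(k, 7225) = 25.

250

gcd(k, 7225) = 25 forces 25 | k; write k = 25s. Then gcd(25s, 25·289) = 25·gcd(s, 289), so need gcd(s, 289) = 1.
25s > 225 gives s ≥ 10. The least s ≥ 10 coprime to 289 is 10, so k = 25·10 = 250.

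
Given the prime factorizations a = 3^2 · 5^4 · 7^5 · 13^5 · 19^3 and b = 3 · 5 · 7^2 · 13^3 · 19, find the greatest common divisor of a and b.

min exponent per shared prime: 3 · 5 · 7^2 · 13^3 · 19 = 30681105

30681105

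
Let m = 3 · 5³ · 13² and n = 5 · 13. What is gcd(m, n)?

min exponent per shared prime: 5 · 13 = 65

65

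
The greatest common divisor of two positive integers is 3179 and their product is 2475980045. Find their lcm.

gcd·lcm = product, so lcm = 2475980045/3179 = 778855.

778855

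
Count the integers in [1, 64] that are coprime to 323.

323 = 17·19. Inclusion–exclusion on these primes:
64 − ⌊64/17⌋ − ⌊64/19⌋ + ⌊64/323⌋ = 58

58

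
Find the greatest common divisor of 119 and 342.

1

119 = 7 · 17
342 = 2 · 3² · 19
Common: 1 = 1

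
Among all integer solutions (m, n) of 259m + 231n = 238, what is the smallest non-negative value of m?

25

Euclid: 259 = 1·231 + 28; 231 = 8·28 + 7; 28 = 4·7 + 0 → gcd = 7; 238 = 7·34.
Back-substitution yields 259·(-8) + 231·(9) = 7, so one solution is m = -8·34 = -272, n = 9·34 = 306.
Solutions in m differ by 231/7 = 33; the one in [0, 33) is -272 mod 33 = 25.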